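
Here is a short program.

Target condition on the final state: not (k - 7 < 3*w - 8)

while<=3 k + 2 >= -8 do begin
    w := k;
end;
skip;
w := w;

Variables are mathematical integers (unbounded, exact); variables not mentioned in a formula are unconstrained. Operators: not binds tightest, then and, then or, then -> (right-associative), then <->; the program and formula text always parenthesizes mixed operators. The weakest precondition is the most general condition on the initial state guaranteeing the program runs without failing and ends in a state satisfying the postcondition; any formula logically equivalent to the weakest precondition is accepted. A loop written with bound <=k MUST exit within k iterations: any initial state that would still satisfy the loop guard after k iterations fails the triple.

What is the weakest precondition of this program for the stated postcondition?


Working backward. After the program, the postcondition not (k - 7 < 3*w - 8) must hold; in canonical form it is not (k < 3*w - 1).
Before w := w: not (k < 3*w - 1)
Before skip: not (k < 3*w - 1)
Before the loop (bound <=3), unroll the exhaustion recursion (WP_0 = exit-now case; WP_j = one more guarded iteration, up to j = 3):
  WP_0: (not (k >= -10)) and (not (k < 3*w - 1))
  WP_1: (k >= -10 -> ((not (k >= -10)) and (not (2*k > 1)))) and ((not (k >= -10)) -> (not (k < 3*w - 1)))
  WP_2: (k >= -10 -> ((k >= -10 -> ((not (k >= -10)) and (not (2*k > 1)))) and ((not (k >= -10)) -> (not (2*k > 1))))) and ((not (k >= -10)) -> (not (k < 3*w - 1)))
  WP_3: (k >= -10 -> ((k >= -10 -> ((k >= -10 -> ((not (k >= -10)) and (not (2*k > 1)))) and ((not (k >= -10)) -> (not (2*k > 1))))) and ((not (k >= -10)) -> (not (2*k > 1))))) and ((not (k >= -10)) -> (not (k < 3*w - 1)))
So before the loop: (k >= -10 -> ((k >= -10 -> ((k >= -10 -> ((not (k >= -10)) and (not (2*k > 1)))) and ((not (k >= -10)) -> (not (2*k > 1))))) and ((not (k >= -10)) -> (not (2*k > 1))))) and ((not (k >= -10)) -> (not (k < 3*w - 1)))
Answer: WP = (k >= -10 -> ((k >= -10 -> ((k >= -10 -> ((not (k >= -10)) and (not (2*k > 1)))) and ((not (k >= -10)) -> (not (2*k > 1))))) and ((not (k >= -10)) -> (not (2*k > 1))))) and ((not (k >= -10)) -> (not (k < 3*w - 1)))


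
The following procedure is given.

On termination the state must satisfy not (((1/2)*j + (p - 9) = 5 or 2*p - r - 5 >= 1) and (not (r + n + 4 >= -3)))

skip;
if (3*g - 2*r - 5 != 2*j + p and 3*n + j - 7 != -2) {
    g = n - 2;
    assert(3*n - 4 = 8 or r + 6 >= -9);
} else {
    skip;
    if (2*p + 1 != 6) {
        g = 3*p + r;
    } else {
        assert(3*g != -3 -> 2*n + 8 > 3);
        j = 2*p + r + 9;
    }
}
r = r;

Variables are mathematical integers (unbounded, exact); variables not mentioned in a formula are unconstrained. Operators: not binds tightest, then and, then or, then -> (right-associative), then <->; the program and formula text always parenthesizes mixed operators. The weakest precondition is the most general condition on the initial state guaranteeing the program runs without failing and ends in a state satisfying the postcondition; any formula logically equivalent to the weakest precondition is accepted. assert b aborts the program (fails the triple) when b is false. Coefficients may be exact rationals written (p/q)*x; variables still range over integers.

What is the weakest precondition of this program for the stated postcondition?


Working backward. After the program, the postcondition not (((1/2)*j + (p - 9) = 5 or 2*p - r - 5 >= 1) and (not (r + n + 4 >= -3))) must hold; in canonical form it is not (((1/2)*j + p = 14 or 2*p >= r + 6) and (not (n + r >= -7))).
Before r := r: not (((1/2)*j + p = 14 or 2*p >= r + 6) and (not (n + r >= -7)))
Then branch requires (3*n = 12 or r >= -15) and (not (((1/2)*j + p = 14 or 2*p >= r + 6) and (not (n + r >= -7)))); else branch requires (2*p != 5 -> (not (((1/2)*j + p = 14 or 2*p >= r + 6) and (not (n + r >= -7))))) and ((not (2*p != 5)) -> ((3*g != -3 -> 2*n > -5) and (not ((2*p + (1/2)*r = 19/2 or 2*p >= r + 6) and (not (n + r >= -7)))))).
Before the if: ((3*g != 2*j + p + 2*r + 5 and j + 3*n != 5) -> ((3*n = 12 or r >= -15) and (not (((1/2)*j + p = 14 or 2*p >= r + 6) and (not (n + r >= -7)))))) and ((not (3*g != 2*j + p + 2*r + 5 and j + 3*n != 5)) -> ((2*p != 5 -> (not (((1/2)*j + p = 14 or 2*p >= r + 6) and (not (n + r >= -7))))) and ((not (2*p != 5)) -> ((3*g != -3 -> 2*n > -5) and (not ((2*p + (1/2)*r = 19/2 or 2*p >= r + 6) and (not (n + r >= -7))))))))
Before skip: ((3*g != 2*j + p + 2*r + 5 and j + 3*n != 5) -> ((3*n = 12 or r >= -15) and (not (((1/2)*j + p = 14 or 2*p >= r + 6) and (not (n + r >= -7)))))) and ((not (3*g != 2*j + p + 2*r + 5 and j + 3*n != 5)) -> ((2*p != 5 -> (not (((1/2)*j + p = 14 or 2*p >= r + 6) and (not (n + r >= -7))))) and ((not (2*p != 5)) -> ((3*g != -3 -> 2*n > -5) and (not ((2*p + (1/2)*r = 19/2 or 2*p >= r + 6) and (not (n + r >= -7))))))))
Answer: WP = ((3*g != 2*j + p + 2*r + 5 and j + 3*n != 5) -> ((3*n = 12 or r >= -15) and (not (((1/2)*j + p = 14 or 2*p >= r + 6) and (not (n + r >= -7)))))) and ((not (3*g != 2*j + p + 2*r + 5 and j + 3*n != 5)) -> ((2*p != 5 -> (not (((1/2)*j + p = 14 or 2*p >= r + 6) and (not (n + r >= -7))))) and ((not (2*p != 5)) -> ((3*g != -3 -> 2*n > -5) and (not ((2*p + (1/2)*r = 19/2 or 2*p >= r + 6) and (not (n + r >= -7))))))))


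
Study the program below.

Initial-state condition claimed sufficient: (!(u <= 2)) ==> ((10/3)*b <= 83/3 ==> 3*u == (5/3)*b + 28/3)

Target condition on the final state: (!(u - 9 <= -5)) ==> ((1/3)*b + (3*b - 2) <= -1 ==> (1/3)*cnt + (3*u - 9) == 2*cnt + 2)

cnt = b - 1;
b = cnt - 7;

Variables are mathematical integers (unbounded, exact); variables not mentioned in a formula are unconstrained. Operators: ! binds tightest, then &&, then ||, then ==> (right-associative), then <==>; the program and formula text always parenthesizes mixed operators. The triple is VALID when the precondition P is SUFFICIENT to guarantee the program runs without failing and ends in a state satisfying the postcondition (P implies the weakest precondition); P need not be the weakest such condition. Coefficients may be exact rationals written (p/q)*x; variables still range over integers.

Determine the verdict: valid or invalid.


Working backward. After the program, the postcondition (!(u - 9 <= -5)) ==> ((1/3)*b + (3*b - 2) <= -1 ==> (1/3)*cnt + (3*u - 9) == 2*cnt + 2) must hold; in canonical form it is (!(u <= 4)) ==> ((10/3)*b <= 1 ==> 3*u == (5/3)*cnt + 11).
Before b := cnt - 7: (!(u <= 4)) ==> ((10/3)*cnt <= 73/3 ==> 3*u == (5/3)*cnt + 11)
Before cnt := b - 1: (!(u <= 4)) ==> ((10/3)*b <= 83/3 ==> 3*u == (5/3)*b + 28/3)
The weakest precondition is (!(u <= 4)) ==> ((10/3)*b <= 83/3 ==> 3*u == (5/3)*b + 28/3).
Check whether (!(u <= 2)) ==> ((10/3)*b <= 83/3 ==> 3*u == (5/3)*b + 28/3) implies it.
Every state satisfying the precondition satisfies the weakest precondition: the implication holds.
Answer: valid


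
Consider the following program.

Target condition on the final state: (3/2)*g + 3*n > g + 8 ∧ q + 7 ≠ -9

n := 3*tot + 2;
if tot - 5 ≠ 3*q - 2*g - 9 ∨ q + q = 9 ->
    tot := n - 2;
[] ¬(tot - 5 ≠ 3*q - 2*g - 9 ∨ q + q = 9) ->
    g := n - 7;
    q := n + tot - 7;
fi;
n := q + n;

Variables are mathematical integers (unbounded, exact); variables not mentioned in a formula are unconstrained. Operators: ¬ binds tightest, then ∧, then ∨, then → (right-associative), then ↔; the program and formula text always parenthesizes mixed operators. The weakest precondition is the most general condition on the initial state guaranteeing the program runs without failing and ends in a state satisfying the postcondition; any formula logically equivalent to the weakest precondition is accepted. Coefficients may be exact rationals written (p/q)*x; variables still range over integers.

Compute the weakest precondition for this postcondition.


Working backward. After the program, the postcondition (3/2)*g + 3*n > g + 8 ∧ q + 7 ≠ -9 must hold; in canonical form it is (1/2)*g + 3*n > 8 ∧ q ≠ -16.
Before n := q + n: (1/2)*g + 3*n + 3*q > 8 ∧ q ≠ -16
Then branch requires (1/2)*g + 3*n + 3*q > 8 ∧ q ≠ -16; else branch requires (13/2)*n + 3*tot > 65/2 ∧ n + tot ≠ -9.
Before the if: ((2*g + tot ≠ 3*q - 4 ∨ 2*q = 9) → ((1/2)*g + 3*n + 3*q > 8 ∧ q ≠ -16)) ∧ ((¬(2*g + tot ≠ 3*q - 4 ∨ 2*q = 9)) → ((13/2)*n + 3*tot > 65/2 ∧ n + tot ≠ -9))
Before n := 3*tot + 2: ((2*g + tot ≠ 3*q - 4 ∨ 2*q = 9) → ((1/2)*g + 3*q + 9*tot > 2 ∧ q ≠ -16)) ∧ ((¬(2*g + tot ≠ 3*q - 4 ∨ 2*q = 9)) → ((45/2)*tot > 39/2 ∧ 4*tot ≠ -11))
Answer: WP = ((2*g + tot ≠ 3*q - 4 ∨ 2*q = 9) → ((1/2)*g + 3*q + 9*tot > 2 ∧ q ≠ -16)) ∧ ((¬(2*g + tot ≠ 3*q - 4 ∨ 2*q = 9)) → ((45/2)*tot > 39/2 ∧ 4*tot ≠ -11))


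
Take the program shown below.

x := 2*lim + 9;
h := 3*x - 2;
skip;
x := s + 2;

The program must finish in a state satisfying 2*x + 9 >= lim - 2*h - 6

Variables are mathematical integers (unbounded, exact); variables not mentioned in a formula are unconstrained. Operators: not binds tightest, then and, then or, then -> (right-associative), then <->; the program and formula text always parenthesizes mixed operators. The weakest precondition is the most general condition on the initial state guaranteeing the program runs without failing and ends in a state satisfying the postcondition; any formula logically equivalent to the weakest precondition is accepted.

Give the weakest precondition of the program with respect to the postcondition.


Working backward. After the program, the postcondition 2*x + 9 >= lim - 2*h - 6 must hold; in canonical form it is 2*h + 2*x >= lim - 15.
Before x := s + 2: 2*h + 2*s >= lim - 19
Before skip: 2*h + 2*s >= lim - 19
Before h := 3*x - 2: 2*s + 6*x >= lim - 15
Before x := 2*lim + 9: 11*lim + 2*s >= -69
Answer: WP = 11*lim + 2*s >= -69


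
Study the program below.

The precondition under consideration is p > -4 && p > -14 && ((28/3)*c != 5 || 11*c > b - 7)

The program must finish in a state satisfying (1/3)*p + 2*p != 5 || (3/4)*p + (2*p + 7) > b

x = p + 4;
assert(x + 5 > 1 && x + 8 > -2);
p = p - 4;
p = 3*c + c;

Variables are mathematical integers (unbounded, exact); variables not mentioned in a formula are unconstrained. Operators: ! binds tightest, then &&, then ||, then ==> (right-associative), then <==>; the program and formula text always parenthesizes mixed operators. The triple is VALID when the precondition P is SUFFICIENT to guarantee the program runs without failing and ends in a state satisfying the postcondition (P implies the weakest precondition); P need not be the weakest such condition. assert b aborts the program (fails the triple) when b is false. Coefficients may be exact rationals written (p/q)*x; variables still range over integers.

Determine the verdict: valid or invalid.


Working backward. After the program, the postcondition (1/3)*p + 2*p != 5 || (3/4)*p + (2*p + 7) > b must hold; in canonical form it is (7/3)*p != 5 || (11/4)*p > b - 7.
Before p := 3*c + c: (28/3)*c != 5 || 11*c > b - 7
Before p := p - 4: (28/3)*c != 5 || 11*c > b - 7
Before assert x + 5 > 1 && x + 8 > -2: x > -4 && x > -10 && ((28/3)*c != 5 || 11*c > b - 7)
Before x := p + 4: p > -8 && p > -14 && ((28/3)*c != 5 || 11*c > b - 7)
The weakest precondition is p > -8 && p > -14 && ((28/3)*c != 5 || 11*c > b - 7).
Check whether p > -4 && p > -14 && ((28/3)*c != 5 || 11*c > b - 7) implies it.
Every state satisfying the precondition satisfies the weakest precondition: the implication holds.
Answer: valid


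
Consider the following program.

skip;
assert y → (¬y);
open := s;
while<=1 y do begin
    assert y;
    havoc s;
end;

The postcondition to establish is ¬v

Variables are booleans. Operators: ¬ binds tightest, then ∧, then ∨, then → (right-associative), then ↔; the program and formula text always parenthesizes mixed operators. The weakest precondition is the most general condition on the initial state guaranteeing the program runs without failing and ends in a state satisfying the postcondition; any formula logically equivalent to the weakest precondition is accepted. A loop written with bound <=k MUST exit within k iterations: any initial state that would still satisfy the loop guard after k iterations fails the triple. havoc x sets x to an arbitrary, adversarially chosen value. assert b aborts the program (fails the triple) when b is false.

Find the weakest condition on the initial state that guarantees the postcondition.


Working backward. After the program, ¬v must hold.
Before the loop (bound <=1), unroll the exhaustion recursion (WP_0 = exit-now case; WP_j = one more guarded iteration, up to j = 1):
  WP_0: (¬y) ∧ (¬v)
  WP_1: (¬y) ∧ ((¬y) → (¬v))
So before the loop: (¬y) ∧ ((¬y) → (¬v))
Before open := s: (¬y) ∧ ((¬y) → (¬v))
Before assert y → (¬y): (y → (¬y)) ∧ (¬y) ∧ ((¬y) → (¬v))
Before skip: (y → (¬y)) ∧ (¬y) ∧ ((¬y) → (¬v))
Answer: WP = (y → (¬y)) ∧ (¬y) ∧ ((¬y) → (¬v))


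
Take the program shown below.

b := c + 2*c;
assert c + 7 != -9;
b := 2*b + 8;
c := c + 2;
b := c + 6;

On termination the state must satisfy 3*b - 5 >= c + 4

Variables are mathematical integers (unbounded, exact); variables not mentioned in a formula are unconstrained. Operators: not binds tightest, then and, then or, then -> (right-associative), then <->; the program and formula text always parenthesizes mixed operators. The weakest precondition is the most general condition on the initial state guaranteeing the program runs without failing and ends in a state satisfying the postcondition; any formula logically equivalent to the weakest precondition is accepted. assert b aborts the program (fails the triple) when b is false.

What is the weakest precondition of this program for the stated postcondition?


Working backward. After the program, the postcondition 3*b - 5 >= c + 4 must hold; in canonical form it is 3*b >= c + 9.
Before b := c + 6: 2*c >= -9
Before c := c + 2: 2*c >= -13
Before b := 2*b + 8: 2*c >= -13
Before assert c + 7 != -9: c != -16 and 2*c >= -13
Before b := c + 2*c: c != -16 and 2*c >= -13
Answer: WP = c != -16 and 2*c >= -13


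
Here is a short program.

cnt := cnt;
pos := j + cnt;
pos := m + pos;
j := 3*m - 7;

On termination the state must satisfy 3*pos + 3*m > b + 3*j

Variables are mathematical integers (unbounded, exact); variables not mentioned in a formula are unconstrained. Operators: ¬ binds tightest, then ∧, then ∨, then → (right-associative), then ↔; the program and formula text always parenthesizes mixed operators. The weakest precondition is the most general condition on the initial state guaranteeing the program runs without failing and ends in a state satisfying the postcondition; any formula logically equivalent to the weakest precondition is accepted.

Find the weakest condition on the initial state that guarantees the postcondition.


Working backward. After the program, the postcondition 3*pos + 3*m > b + 3*j must hold; in canonical form it is 3*m + 3*pos > b + 3*j.
Before j := 3*m - 7: 3*pos > b + 6*m - 21
Before pos := m + pos: 3*pos > b + 3*m - 21
Before pos := j + cnt: 3*cnt + 3*j > b + 3*m - 21
Before cnt := cnt: 3*cnt + 3*j > b + 3*m - 21
Answer: WP = 3*cnt + 3*j > b + 3*m - 21


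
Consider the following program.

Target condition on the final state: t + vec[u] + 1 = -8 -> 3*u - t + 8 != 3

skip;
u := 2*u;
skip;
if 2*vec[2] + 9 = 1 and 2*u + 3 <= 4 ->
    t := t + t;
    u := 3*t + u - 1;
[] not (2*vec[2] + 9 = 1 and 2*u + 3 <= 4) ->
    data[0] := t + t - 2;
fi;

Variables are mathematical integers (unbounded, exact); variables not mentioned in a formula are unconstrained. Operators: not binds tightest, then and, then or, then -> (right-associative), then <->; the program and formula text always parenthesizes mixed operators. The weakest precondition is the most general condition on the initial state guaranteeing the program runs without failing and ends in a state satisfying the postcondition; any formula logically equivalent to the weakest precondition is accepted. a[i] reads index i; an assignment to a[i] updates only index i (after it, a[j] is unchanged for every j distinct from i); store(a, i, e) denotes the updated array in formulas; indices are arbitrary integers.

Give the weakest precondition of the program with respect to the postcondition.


Working backward. After the program, the postcondition t + vec[u] + 1 = -8 -> 3*u - t + 8 != 3 must hold; in canonical form it is vec[u] + t = -9 -> 3*u != t - 5.
Then branch requires vec[6*t + u - 1] + 2*t = -9 -> 16*t + 3*u != -2; else branch requires vec[u] + t = -9 -> 3*u != t - 5.
Before the if: ((2*vec[2] = -8 and 2*u <= 1) -> (vec[6*t + u - 1] + 2*t = -9 -> 16*t + 3*u != -2)) and ((not (2*vec[2] = -8 and 2*u <= 1)) -> (vec[u] + t = -9 -> 3*u != t - 5))
Before skip: ((2*vec[2] = -8 and 2*u <= 1) -> (vec[6*t + u - 1] + 2*t = -9 -> 16*t + 3*u != -2)) and ((not (2*vec[2] = -8 and 2*u <= 1)) -> (vec[u] + t = -9 -> 3*u != t - 5))
Before u := 2*u: ((2*vec[2] = -8 and 4*u <= 1) -> (vec[6*t + 2*u - 1] + 2*t = -9 -> 16*t + 6*u != -2)) and ((not (2*vec[2] = -8 and 4*u <= 1)) -> (vec[2*u] + t = -9 -> 6*u != t - 5))
Before skip: ((2*vec[2] = -8 and 4*u <= 1) -> (vec[6*t + 2*u - 1] + 2*t = -9 -> 16*t + 6*u != -2)) and ((not (2*vec[2] = -8 and 4*u <= 1)) -> (vec[2*u] + t = -9 -> 6*u != t - 5))
Answer: WP = ((2*vec[2] = -8 and 4*u <= 1) -> (vec[6*t + 2*u - 1] + 2*t = -9 -> 16*t + 6*u != -2)) and ((not (2*vec[2] = -8 and 4*u <= 1)) -> (vec[2*u] + t = -9 -> 6*u != t - 5))


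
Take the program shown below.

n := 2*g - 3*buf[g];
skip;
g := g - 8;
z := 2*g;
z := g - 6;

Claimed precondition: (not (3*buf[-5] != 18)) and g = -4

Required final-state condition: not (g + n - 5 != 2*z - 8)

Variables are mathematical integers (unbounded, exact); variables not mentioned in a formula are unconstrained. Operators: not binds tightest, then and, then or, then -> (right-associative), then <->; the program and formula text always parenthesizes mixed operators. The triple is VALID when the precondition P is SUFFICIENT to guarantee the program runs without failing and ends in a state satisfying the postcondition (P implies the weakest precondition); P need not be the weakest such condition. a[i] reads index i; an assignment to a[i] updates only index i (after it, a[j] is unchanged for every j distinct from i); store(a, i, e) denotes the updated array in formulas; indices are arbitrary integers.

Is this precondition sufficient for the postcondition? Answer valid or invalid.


Working backward. After the program, the postcondition not (g + n - 5 != 2*z - 8) must hold; in canonical form it is not (g + n != 2*z - 3).
Before z := g - 6: not (n != g - 15)
Before z := 2*g: not (n != g - 15)
Before g := g - 8: not (n != g - 23)
Before skip: not (n != g - 23)
Before n := 2*g - 3*buf[g]: not (g != 3*buf[g] - 23)
The weakest precondition is not (g != 3*buf[g] - 23).
Check whether (not (3*buf[-5] != 18)) and g = -4 implies it.
Countermodel: at the initial state buf = {[-5] = 6, [-4] = 6, elsewhere 6}, g = -4, the precondition holds but the weakest precondition fails.
Answer: invalid


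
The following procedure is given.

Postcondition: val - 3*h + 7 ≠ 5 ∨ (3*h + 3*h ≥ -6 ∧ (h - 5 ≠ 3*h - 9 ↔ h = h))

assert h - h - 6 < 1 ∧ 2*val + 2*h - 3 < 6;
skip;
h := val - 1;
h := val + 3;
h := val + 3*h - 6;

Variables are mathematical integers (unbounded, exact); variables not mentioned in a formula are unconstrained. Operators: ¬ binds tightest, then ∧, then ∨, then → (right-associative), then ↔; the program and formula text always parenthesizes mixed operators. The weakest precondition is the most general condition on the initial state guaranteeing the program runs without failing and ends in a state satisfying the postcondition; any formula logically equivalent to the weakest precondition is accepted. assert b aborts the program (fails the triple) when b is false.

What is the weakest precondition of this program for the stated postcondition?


Working backward. After the program, the postcondition val - 3*h + 7 ≠ 5 ∨ (3*h + 3*h ≥ -6 ∧ (h - 5 ≠ 3*h - 9 ↔ h = h)) must hold; in canonical form it is val ≠ 3*h - 2 ∨ (6*h ≥ -6 ∧ 2*h ≠ 4).
Before h := val + 3*h - 6: 9*h + 2*val ≠ 20 ∨ (18*h + 6*val ≥ 30 ∧ 6*h + 2*val ≠ 16)
Before h := val + 3: 11*val ≠ -7 ∨ (24*val ≥ -24 ∧ 8*val ≠ -2)
Before h := val - 1: 11*val ≠ -7 ∨ (24*val ≥ -24 ∧ 8*val ≠ -2)
Before skip: 11*val ≠ -7 ∨ (24*val ≥ -24 ∧ 8*val ≠ -2)
Before assert h - h - 6 < 1 ∧ 2*val + 2*h - 3 < 6: 2*h + 2*val < 9 ∧ (11*val ≠ -7 ∨ (24*val ≥ -24 ∧ 8*val ≠ -2))
Answer: WP = 2*h + 2*val < 9 ∧ (11*val ≠ -7 ∨ (24*val ≥ -24 ∧ 8*val ≠ -2))


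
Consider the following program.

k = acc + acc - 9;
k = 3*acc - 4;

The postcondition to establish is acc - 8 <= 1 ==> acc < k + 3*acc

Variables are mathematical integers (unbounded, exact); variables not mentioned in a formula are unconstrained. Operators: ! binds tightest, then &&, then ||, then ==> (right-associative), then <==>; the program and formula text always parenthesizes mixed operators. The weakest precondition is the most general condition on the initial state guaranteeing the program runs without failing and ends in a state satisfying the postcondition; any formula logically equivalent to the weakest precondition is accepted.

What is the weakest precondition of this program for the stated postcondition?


Working backward. After the program, the postcondition acc - 8 <= 1 ==> acc < k + 3*acc must hold; in canonical form it is acc <= 9 ==> 2*acc + k > 0.
Before k := 3*acc - 4: acc <= 9 ==> 5*acc > 4
Before k := acc + acc - 9: acc <= 9 ==> 5*acc > 4
Answer: WP = acc <= 9 ==> 5*acc > 4


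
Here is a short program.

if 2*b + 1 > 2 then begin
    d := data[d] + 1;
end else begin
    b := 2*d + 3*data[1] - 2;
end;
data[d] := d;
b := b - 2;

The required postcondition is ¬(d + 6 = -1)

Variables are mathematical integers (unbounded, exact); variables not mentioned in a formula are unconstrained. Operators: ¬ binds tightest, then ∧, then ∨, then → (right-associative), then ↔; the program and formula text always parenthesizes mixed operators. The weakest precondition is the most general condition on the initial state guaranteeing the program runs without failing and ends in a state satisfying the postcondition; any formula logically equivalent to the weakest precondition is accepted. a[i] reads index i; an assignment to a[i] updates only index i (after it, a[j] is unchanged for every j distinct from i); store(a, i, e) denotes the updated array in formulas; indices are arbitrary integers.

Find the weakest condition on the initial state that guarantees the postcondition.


Working backward. After the program, the postcondition ¬(d + 6 = -1) must hold; in canonical form it is ¬(d = -7).
Before b := b - 2: ¬(d = -7)
Before data[d] := d: ¬(d = -7)
Then branch requires ¬(data[d] = -8); else branch requires ¬(d = -7).
Before the if: (2*b > 1 → (¬(data[d] = -8))) ∧ ((¬(2*b > 1)) → (¬(d = -7)))
Answer: WP = (2*b > 1 → (¬(data[d] = -8))) ∧ ((¬(2*b > 1)) → (¬(d = -7)))


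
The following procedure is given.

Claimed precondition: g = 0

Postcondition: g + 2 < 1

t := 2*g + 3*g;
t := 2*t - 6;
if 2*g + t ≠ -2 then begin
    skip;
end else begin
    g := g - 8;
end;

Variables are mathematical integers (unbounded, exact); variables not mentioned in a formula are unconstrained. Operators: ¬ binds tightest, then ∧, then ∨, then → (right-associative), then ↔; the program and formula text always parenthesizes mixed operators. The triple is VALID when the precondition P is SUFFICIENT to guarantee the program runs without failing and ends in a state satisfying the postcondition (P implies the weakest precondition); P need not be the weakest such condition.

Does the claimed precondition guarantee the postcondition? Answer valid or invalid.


Working backward. After the program, the postcondition g + 2 < 1 must hold; in canonical form it is g < -1.
Then branch requires g < -1; else branch requires g < 7.
Before the if: (2*g + t ≠ -2 → g < -1) ∧ ((¬(2*g + t ≠ -2)) → g < 7)
Before t := 2*t - 6: (2*g + 2*t ≠ 4 → g < -1) ∧ ((¬(2*g + 2*t ≠ 4)) → g < 7)
Before t := 2*g + 3*g: (12*g ≠ 4 → g < -1) ∧ ((¬(12*g ≠ 4)) → g < 7)
The weakest precondition is (12*g ≠ 4 → g < -1) ∧ ((¬(12*g ≠ 4)) → g < 7).
Check whether g = 0 implies it.
Countermodel: at the initial state g = 0, the precondition holds but the weakest precondition fails.
Answer: invalid


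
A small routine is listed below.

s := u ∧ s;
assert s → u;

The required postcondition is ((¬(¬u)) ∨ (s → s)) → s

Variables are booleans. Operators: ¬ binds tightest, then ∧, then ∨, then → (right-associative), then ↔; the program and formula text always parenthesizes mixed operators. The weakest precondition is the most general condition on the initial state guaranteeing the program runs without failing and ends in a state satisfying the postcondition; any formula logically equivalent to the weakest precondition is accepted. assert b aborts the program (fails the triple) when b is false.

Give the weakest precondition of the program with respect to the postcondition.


Working backward. After the program, the postcondition ((¬(¬u)) ∨ (s → s)) → s must hold; in canonical form it is s.
Before assert s → u: (s → u) ∧ s
Before s := u ∧ s: ((u ∧ s) → u) ∧ u ∧ s
Answer: WP = ((u ∧ s) → u) ∧ u ∧ s


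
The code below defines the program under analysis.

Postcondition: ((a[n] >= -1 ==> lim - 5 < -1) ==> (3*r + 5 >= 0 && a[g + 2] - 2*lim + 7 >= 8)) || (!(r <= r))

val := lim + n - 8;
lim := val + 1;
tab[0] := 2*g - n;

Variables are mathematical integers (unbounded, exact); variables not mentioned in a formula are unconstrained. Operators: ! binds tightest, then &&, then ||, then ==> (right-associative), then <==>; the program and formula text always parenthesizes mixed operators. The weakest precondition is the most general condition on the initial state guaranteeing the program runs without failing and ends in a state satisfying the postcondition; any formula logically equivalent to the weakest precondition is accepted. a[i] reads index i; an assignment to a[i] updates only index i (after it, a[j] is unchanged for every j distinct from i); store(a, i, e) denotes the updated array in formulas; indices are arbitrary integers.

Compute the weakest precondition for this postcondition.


Working backward. After the program, the postcondition ((a[n] >= -1 ==> lim - 5 < -1) ==> (3*r + 5 >= 0 && a[g + 2] - 2*lim + 7 >= 8)) || (!(r <= r)) must hold; in canonical form it is (a[n] >= -1 ==> lim < 4) ==> (3*r >= -5 && a[g + 2] >= 2*lim + 1).
Before tab[0] := 2*g - n: (a[n] >= -1 ==> lim < 4) ==> (3*r >= -5 && a[g + 2] >= 2*lim + 1)
Before lim := val + 1: (a[n] >= -1 ==> val < 3) ==> (3*r >= -5 && a[g + 2] >= 2*val + 3)
Before val := lim + n - 8: (a[n] >= -1 ==> lim + n < 11) ==> (3*r >= -5 && a[g + 2] >= 2*lim + 2*n - 13)
Answer: WP = (a[n] >= -1 ==> lim + n < 11) ==> (3*r >= -5 && a[g + 2] >= 2*lim + 2*n - 13)


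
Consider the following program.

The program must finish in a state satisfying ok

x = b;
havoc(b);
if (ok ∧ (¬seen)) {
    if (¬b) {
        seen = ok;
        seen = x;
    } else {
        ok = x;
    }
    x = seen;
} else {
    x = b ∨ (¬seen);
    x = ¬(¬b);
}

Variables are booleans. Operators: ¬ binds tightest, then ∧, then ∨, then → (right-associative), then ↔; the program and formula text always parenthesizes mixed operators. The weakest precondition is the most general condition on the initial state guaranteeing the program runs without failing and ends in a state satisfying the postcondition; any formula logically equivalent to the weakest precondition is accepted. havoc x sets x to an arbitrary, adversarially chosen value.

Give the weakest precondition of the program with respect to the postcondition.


Working backward. After the program, ok must hold.
Then branch requires ((¬b) → ok) ∧ (b → x); else branch requires ok.
Before the if: ((ok ∧ (¬seen)) → (((¬b) → ok) ∧ (b → x))) ∧ ((¬(ok ∧ (¬seen))) → ok)
Before havoc b: ((ok ∧ (¬seen)) → x) ∧ ((¬(ok ∧ (¬seen))) → ok) ∧ ((ok ∧ (¬seen)) → ok)
Before x := b: ((ok ∧ (¬seen)) → b) ∧ ((¬(ok ∧ (¬seen))) → ok) ∧ ((ok ∧ (¬seen)) → ok)
Answer: WP = ((ok ∧ (¬seen)) → b) ∧ ((¬(ok ∧ (¬seen))) → ok) ∧ ((ok ∧ (¬seen)) → ok)


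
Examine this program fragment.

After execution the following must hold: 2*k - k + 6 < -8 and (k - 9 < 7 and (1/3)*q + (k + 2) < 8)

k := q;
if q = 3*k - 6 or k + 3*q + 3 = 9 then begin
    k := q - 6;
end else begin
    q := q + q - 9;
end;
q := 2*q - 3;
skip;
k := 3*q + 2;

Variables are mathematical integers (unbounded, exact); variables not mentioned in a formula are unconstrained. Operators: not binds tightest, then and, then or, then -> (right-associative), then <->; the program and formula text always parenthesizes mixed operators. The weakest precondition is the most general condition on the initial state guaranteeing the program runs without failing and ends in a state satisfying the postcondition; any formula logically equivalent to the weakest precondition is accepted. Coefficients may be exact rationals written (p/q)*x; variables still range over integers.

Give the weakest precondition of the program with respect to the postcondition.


Working backward. After the program, the postcondition 2*k - k + 6 < -8 and (k - 9 < 7 and (1/3)*q + (k + 2) < 8) must hold; in canonical form it is k < -14 and k < 16 and k + (1/3)*q < 6.
Before k := 3*q + 2: 3*q < -16 and 3*q < 14 and (10/3)*q < 4
Before skip: 3*q < -16 and 3*q < 14 and (10/3)*q < 4
Before q := 2*q - 3: 6*q < -7 and 6*q < 23 and (20/3)*q < 14
Then branch requires 6*q < -7 and 6*q < 23 and (20/3)*q < 14; else branch requires 12*q < 47 and 12*q < 77 and (40/3)*q < 74.
Before the if: ((q = 3*k - 6 or k + 3*q = 6) -> (6*q < -7 and 6*q < 23 and (20/3)*q < 14)) and ((not (q = 3*k - 6 or k + 3*q = 6)) -> (12*q < 47 and 12*q < 77 and (40/3)*q < 74))
Before k := q: ((2*q = 6 or 4*q = 6) -> (6*q < -7 and 6*q < 23 and (20/3)*q < 14)) and ((not (2*q = 6 or 4*q = 6)) -> (12*q < 47 and 12*q < 77 and (40/3)*q < 74))
Answer: WP = ((2*q = 6 or 4*q = 6) -> (6*q < -7 and 6*q < 23 and (20/3)*q < 14)) and ((not (2*q = 6 or 4*q = 6)) -> (12*q < 47 and 12*q < 77 and (40/3)*q < 74))


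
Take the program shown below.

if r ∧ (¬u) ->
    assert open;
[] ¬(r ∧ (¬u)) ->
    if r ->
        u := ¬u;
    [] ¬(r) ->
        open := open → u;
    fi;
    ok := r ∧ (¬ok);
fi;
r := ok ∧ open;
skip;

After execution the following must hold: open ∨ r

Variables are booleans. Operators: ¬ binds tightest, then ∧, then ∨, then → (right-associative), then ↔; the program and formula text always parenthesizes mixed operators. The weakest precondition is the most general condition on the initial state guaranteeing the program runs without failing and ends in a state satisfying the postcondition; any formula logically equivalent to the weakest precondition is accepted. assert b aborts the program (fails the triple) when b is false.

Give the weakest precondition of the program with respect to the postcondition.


Working backward. After the program, open ∨ r must hold.
Before skip: open ∨ r
Before r := ok ∧ open: open ∨ (ok ∧ open)
Then branch requires open ∧ (open ∨ (ok ∧ open)); else branch requires (r → (open ∨ (r ∧ (¬ok) ∧ open))) ∧ ((¬r) → ((open → u) ∨ (r ∧ (¬ok) ∧ (open → u)))).
Before the if: ((r ∧ (¬u)) → (open ∧ (open ∨ (ok ∧ open)))) ∧ ((¬(r ∧ (¬u))) → ((r → (open ∨ (r ∧ (¬ok) ∧ open))) ∧ ((¬r) → ((open → u) ∨ (r ∧ (¬ok) ∧ (open → u))))))
Answer: WP = ((r ∧ (¬u)) → (open ∧ (open ∨ (ok ∧ open)))) ∧ ((¬(r ∧ (¬u))) → ((r → (open ∨ (r ∧ (¬ok) ∧ open))) ∧ ((¬r) → ((open → u) ∨ (r ∧ (¬ok) ∧ (open → u))))))


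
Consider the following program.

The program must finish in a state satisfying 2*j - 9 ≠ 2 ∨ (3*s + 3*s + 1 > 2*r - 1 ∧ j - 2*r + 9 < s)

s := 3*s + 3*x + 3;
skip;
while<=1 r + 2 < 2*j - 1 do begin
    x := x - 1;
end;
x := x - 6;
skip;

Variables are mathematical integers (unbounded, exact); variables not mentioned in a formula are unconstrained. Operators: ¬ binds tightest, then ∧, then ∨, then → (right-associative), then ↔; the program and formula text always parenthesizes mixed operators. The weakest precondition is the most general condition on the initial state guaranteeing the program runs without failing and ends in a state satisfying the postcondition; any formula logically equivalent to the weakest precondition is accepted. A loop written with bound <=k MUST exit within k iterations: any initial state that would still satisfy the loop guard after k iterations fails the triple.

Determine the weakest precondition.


Working backward. After the program, the postcondition 2*j - 9 ≠ 2 ∨ (3*s + 3*s + 1 > 2*r - 1 ∧ j - 2*r + 9 < s) must hold; in canonical form it is 2*j ≠ 11 ∨ (6*s > 2*r - 2 ∧ j < 2*r + s - 9).
Before skip: 2*j ≠ 11 ∨ (6*s > 2*r - 2 ∧ j < 2*r + s - 9)
Before x := x - 6: 2*j ≠ 11 ∨ (6*s > 2*r - 2 ∧ j < 2*r + s - 9)
Before the loop (bound <=1), unroll the exhaustion recursion (WP_0 = exit-now case; WP_j = one more guarded iteration, up to j = 1):
  WP_0: (¬(r < 2*j - 3)) ∧ (2*j ≠ 11 ∨ (6*s > 2*r - 2 ∧ j < 2*r + s - 9))
  WP_1: (r < 2*j - 3 → ((¬(r < 2*j - 3)) ∧ (2*j ≠ 11 ∨ (6*s > 2*r - 2 ∧ j < 2*r + s - 9)))) ∧ ((¬(r < 2*j - 3)) → (2*j ≠ 11 ∨ (6*s > 2*r - 2 ∧ j < 2*r + s - 9)))
So before the loop: (r < 2*j - 3 → ((¬(r < 2*j - 3)) ∧ (2*j ≠ 11 ∨ (6*s > 2*r - 2 ∧ j < 2*r + s - 9)))) ∧ ((¬(r < 2*j - 3)) → (2*j ≠ 11 ∨ (6*s > 2*r - 2 ∧ j < 2*r + s - 9)))
Before skip: (r < 2*j - 3 → ((¬(r < 2*j - 3)) ∧ (2*j ≠ 11 ∨ (6*s > 2*r - 2 ∧ j < 2*r + s - 9)))) ∧ ((¬(r < 2*j - 3)) → (2*j ≠ 11 ∨ (6*s > 2*r - 2 ∧ j < 2*r + s - 9)))
Before s := 3*s + 3*x + 3: (r < 2*j - 3 → ((¬(r < 2*j - 3)) ∧ (2*j ≠ 11 ∨ (18*s + 18*x > 2*r - 20 ∧ j < 2*r + 3*s + 3*x - 6)))) ∧ ((¬(r < 2*j - 3)) → (2*j ≠ 11 ∨ (18*s + 18*x > 2*r - 20 ∧ j < 2*r + 3*s + 3*x - 6)))
Answer: WP = (r < 2*j - 3 → ((¬(r < 2*j - 3)) ∧ (2*j ≠ 11 ∨ (18*s + 18*x > 2*r - 20 ∧ j < 2*r + 3*s + 3*x - 6)))) ∧ ((¬(r < 2*j - 3)) → (2*j ≠ 11 ∨ (18*s + 18*x > 2*r - 20 ∧ j < 2*r + 3*s + 3*x - 6)))


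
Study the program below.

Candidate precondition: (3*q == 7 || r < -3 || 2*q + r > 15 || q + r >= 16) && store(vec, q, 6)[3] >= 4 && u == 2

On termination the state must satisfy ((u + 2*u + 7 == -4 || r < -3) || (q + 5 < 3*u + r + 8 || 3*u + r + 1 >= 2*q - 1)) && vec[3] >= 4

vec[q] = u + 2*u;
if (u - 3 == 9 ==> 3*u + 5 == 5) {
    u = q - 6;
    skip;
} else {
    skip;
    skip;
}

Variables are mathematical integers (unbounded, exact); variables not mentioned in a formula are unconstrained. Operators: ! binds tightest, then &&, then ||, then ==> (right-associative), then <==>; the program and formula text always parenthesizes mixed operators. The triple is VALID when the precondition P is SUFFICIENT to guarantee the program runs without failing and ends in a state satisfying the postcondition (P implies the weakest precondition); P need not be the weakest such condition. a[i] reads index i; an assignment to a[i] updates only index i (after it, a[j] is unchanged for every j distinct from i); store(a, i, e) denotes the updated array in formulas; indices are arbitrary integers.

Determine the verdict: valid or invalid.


Working backward. After the program, the postcondition ((u + 2*u + 7 == -4 || r < -3) || (q + 5 < 3*u + r + 8 || 3*u + r + 1 >= 2*q - 1)) && vec[3] >= 4 must hold; in canonical form it is (3*u == -11 || r < -3 || q < r + 3*u + 3 || r + 3*u >= 2*q - 2) && vec[3] >= 4.
Then branch requires (3*q == 7 || r < -3 || 2*q + r > 15 || q + r >= 16) && vec[3] >= 4; else branch requires (3*u == -11 || r < -3 || q < r + 3*u + 3 || r + 3*u >= 2*q - 2) && vec[3] >= 4.
Before the if: ((u == 12 ==> 3*u == 0) ==> ((3*q == 7 || r < -3 || 2*q + r > 15 || q + r >= 16) && vec[3] >= 4)) && ((!(u == 12 ==> 3*u == 0)) ==> ((3*u == -11 || r < -3 || q < r + 3*u + 3 || r + 3*u >= 2*q - 2) && vec[3] >= 4))
Before vec[q] := u + 2*u: ((u == 12 ==> 3*u == 0) ==> ((3*q == 7 || r < -3 || 2*q + r > 15 || q + r >= 16) && store(vec, q, 3*u)[3] >= 4)) && ((!(u == 12 ==> 3*u == 0)) ==> ((3*u == -11 || r < -3 || q < r + 3*u + 3 || r + 3*u >= 2*q - 2) && store(vec, q, 3*u)[3] >= 4))
The weakest precondition is ((u == 12 ==> 3*u == 0) ==> ((3*q == 7 || r < -3 || 2*q + r > 15 || q + r >= 16) && store(vec, q, 3*u)[3] >= 4)) && ((!(u == 12 ==> 3*u == 0)) ==> ((3*u == -11 || r < -3 || q < r + 3*u + 3 || r + 3*u >= 2*q - 2) && store(vec, q, 3*u)[3] >= 4)).
Check whether (3*q == 7 || r < -3 || 2*q + r > 15 || q + r >= 16) && store(vec, q, 6)[3] >= 4 && u == 2 implies it.
Every state satisfying the precondition satisfies the weakest precondition: the implication holds.
Answer: valid


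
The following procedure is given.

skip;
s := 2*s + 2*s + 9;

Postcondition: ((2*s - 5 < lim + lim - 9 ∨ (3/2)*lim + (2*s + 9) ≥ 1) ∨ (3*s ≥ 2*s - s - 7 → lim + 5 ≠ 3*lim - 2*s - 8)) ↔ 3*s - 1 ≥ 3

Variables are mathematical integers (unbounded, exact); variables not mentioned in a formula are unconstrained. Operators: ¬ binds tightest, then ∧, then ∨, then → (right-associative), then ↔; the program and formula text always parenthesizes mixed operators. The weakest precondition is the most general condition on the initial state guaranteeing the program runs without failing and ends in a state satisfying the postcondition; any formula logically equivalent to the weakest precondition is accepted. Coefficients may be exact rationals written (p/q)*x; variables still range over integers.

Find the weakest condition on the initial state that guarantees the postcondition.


Working backward. After the program, the postcondition ((2*s - 5 < lim + lim - 9 ∨ (3/2)*lim + (2*s + 9) ≥ 1) ∨ (3*s ≥ 2*s - s - 7 → lim + 5 ≠ 3*lim - 2*s - 8)) ↔ 3*s - 1 ≥ 3 must hold; in canonical form it is (2*s < 2*lim - 4 ∨ (3/2)*lim + 2*s ≥ -8 ∨ (2*s ≥ -7 → 2*s ≠ 2*lim - 13)) ↔ 3*s ≥ 4.
Before s := 2*s + 2*s + 9: (8*s < 2*lim - 22 ∨ (3/2)*lim + 8*s ≥ -26 ∨ (8*s ≥ -25 → 8*s ≠ 2*lim - 31)) ↔ 12*s ≥ -23
Before skip: (8*s < 2*lim - 22 ∨ (3/2)*lim + 8*s ≥ -26 ∨ (8*s ≥ -25 → 8*s ≠ 2*lim - 31)) ↔ 12*s ≥ -23
Answer: WP = (8*s < 2*lim - 22 ∨ (3/2)*lim + 8*s ≥ -26 ∨ (8*s ≥ -25 → 8*s ≠ 2*lim - 31)) ↔ 12*s ≥ -23


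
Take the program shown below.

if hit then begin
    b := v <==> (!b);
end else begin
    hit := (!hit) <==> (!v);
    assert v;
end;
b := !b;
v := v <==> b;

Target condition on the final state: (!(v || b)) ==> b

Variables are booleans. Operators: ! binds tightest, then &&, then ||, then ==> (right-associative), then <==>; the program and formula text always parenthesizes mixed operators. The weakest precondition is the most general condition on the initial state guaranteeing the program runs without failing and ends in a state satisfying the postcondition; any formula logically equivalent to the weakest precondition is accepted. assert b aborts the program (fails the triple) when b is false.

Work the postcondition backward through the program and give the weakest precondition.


Working backward. After the program, (!(v || b)) ==> b must hold.
Before v := v <==> b: (!((v <==> b) || b)) ==> b
Before b := !b: (!((v <==> (!b)) || (!b))) ==> (!b)
Then branch requires (!((v <==> (!(v <==> (!b)))) || (!(v <==> (!b))))) ==> (!(v <==> (!b))); else branch requires v && ((!((v <==> (!b)) || (!b))) ==> (!b)).
Before the if: (hit ==> ((!((v <==> (!(v <==> (!b)))) || (!(v <==> (!b))))) ==> (!(v <==> (!b))))) && ((!hit) ==> (v && ((!((v <==> (!b)) || (!b))) ==> (!b))))
Answer: WP = (hit ==> ((!((v <==> (!(v <==> (!b)))) || (!(v <==> (!b))))) ==> (!(v <==> (!b))))) && ((!hit) ==> (v && ((!((v <==> (!b)) || (!b))) ==> (!b))))


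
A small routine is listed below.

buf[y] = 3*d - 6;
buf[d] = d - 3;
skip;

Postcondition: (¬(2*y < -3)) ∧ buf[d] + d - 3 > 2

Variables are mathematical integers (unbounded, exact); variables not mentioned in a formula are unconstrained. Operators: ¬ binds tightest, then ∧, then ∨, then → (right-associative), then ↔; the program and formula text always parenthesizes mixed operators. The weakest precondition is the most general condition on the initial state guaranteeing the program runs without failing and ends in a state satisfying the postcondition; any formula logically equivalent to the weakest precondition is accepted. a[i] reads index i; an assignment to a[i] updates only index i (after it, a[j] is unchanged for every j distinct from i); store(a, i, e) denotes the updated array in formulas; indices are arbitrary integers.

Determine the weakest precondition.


Working backward. After the program, the postcondition (¬(2*y < -3)) ∧ buf[d] + d - 3 > 2 must hold; in canonical form it is (¬(2*y < -3)) ∧ buf[d] + d > 5.
Before skip: (¬(2*y < -3)) ∧ buf[d] + d > 5
Before buf[d] := d - 3: (¬(2*y < -3)) ∧ store(buf, d, d - 3)[d] + d > 5
Before buf[y] := 3*d - 6: (¬(2*y < -3)) ∧ store(store(buf, y, 3*d - 6), d, d - 3)[d] + d > 5
Answer: WP = (¬(2*y < -3)) ∧ store(store(buf, y, 3*d - 6), d, d - 3)[d] + d > 5
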